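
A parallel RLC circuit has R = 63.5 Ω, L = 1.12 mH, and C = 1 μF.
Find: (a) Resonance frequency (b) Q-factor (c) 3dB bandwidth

Step 1 — Resonance: ω₀ = 1/√(LC) = 1/√(0.00112·1e-06) = 2.988e+04 rad/s.
Step 2 — f₀ = ω₀/(2π) = 4756 Hz.
Step 3 — Parallel Q: Q = R/(ω₀L) = 63.5/(2.988e+04·0.00112) = 1.897.
Step 4 — Bandwidth: Δω = ω₀/Q = 1.575e+04 rad/s; BW = Δω/(2π) = 2506 Hz.

(a) f₀ = 4756 Hz  (b) Q = 1.897  (c) BW = 2506 Hz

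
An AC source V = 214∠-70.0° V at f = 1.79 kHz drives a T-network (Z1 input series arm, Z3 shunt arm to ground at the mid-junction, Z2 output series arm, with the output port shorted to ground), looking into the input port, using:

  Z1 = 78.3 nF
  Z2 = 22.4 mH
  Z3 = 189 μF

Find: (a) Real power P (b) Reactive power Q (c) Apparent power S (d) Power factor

Step 1 — Angular frequency: ω = 2π·f = 2π·1790 = 1.125e+04 rad/s.
Step 2 — Component impedances:
  Z1: Z = 1/(jωC) = -j/(ω·C) = 0 - j1136 Ω
  Z2: Z = jωL = j·1.125e+04·0.0224 = 0 + j251.9 Ω
  Z3: Z = 1/(jωC) = -j/(ω·C) = 0 - j0.4704 Ω
Step 3 — With the output port shorted to ground, the output series arm Z2 runs from the junction to ground; the shunt arm Z3 also runs from the junction to ground. They appear in parallel: Z3 || Z2 = 0 - j0.4713 Ω.
Step 4 — Series with input arm Z1: Z_in = Z1 + (Z3 || Z2) = 0 - j1136 Ω = 1136∠-90.0° Ω.
Step 5 — Source phasor: V = 214∠-70.0° V = 73.19 - j201.1 V.
Step 6 — Current: I = V / Z = 0.177 + j0.06443 A = 0.1884∠20.0° A.
Step 7 — Complex power: S = V·I* = 0 - j40.31 VA.
Step 8 — Real power: P = Re(S) = 0 W.
Step 9 — Reactive power: Q = Im(S) = -40.31 VAR.
Step 10 — Apparent power: |S| = 40.31 VA.
Step 11 — Power factor: PF = P/|S| = 0 (leading).

(a) P = 0 W  (b) Q = -40.31 VAR  (c) S = 40.31 VA  (d) PF = 0 (leading)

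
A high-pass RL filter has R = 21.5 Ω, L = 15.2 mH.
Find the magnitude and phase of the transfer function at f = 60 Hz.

Step 1 — Angular frequency: ω = 2π·60 = 377 rad/s.
Step 2 — Transfer function: H(jω) = jωL/(R + jωL).
Step 3 — Numerator jωL = j·5.73; denominator R + jωL = 21.5 + j5.73.
Step 4 — H = 0.06632 + j0.2488.
Step 5 — Magnitude: |H| = 0.2575 (-11.8 dB); phase: φ = 75.1°.

|H| = 0.2575 (-11.8 dB), φ = 75.1°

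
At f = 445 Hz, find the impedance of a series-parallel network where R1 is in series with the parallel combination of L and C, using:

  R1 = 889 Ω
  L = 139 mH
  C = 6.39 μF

Step 1 — Angular frequency: ω = 2π·f = 2π·445 = 2796 rad/s.
Step 2 — Component impedances:
  R1: Z = R = 889 Ω
  L: Z = jωL = j·2796·0.139 = 0 + j388.6 Ω
  C: Z = 1/(jωC) = -j/(ω·C) = 0 - j55.97 Ω
Step 3 — Parallel branch: L || C = 1/(1/L + 1/C) = 0 - j65.39 Ω.
Step 4 — Series with R1: Z_total = R1 + (L || C) = 889 - j65.39 Ω = 891.4∠-4.2° Ω.

Z = 889 - j65.39 Ω = 891.4∠-4.2° Ω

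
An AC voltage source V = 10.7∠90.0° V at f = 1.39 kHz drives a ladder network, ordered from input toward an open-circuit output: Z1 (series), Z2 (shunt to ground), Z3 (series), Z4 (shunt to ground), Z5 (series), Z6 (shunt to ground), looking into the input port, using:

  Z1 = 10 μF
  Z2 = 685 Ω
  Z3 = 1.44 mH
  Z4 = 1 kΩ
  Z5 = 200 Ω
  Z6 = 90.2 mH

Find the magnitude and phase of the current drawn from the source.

Step 1 — Angular frequency: ω = 2π·f = 2π·1390 = 8734 rad/s.
Step 2 — Component impedances:
  Z1: Z = 1/(jωC) = -j/(ω·C) = 0 - j11.45 Ω
  Z2: Z = R = 685 Ω
  Z3: Z = jωL = j·8734·0.00144 = 0 + j12.58 Ω
  Z4: Z = R = 1000 Ω
  Z5: Z = R = 200 Ω
  Z6: Z = jωL = j·8734·0.0902 = 0 + j787.8 Ω
Step 3 — Ladder network (open output): work backward from the far end, alternating series and parallel combinations. Z_in = 307.8 + j123.6 Ω = 331.7∠21.9° Ω.
Step 4 — Source phasor: V = 10.7∠90.0° V = 0 + j10.7 V.
Step 5 — Ohm's law: I = V / Z_total = (0 + j10.7) / (307.8 + j123.6) = 0.01202 + j0.02993 A.
Step 6 — Convert to polar: |I| = 0.03226 A, ∠I = 68.1°.

I = 0.03226∠68.1° A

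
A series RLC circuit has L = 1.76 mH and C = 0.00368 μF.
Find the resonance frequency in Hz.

Step 1 — Resonance condition Im(Z)=0 gives ω₀ = 1/√(LC).
Step 2 — ω₀ = 1/√(0.00176·3.68e-09) = 3.929e+05 rad/s.
Step 3 — f₀ = ω₀/(2π) = 6.254e+04 Hz.

f₀ = 6.254e+04 Hz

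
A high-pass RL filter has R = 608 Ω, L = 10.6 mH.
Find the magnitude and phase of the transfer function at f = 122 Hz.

Step 1 — Angular frequency: ω = 2π·122 = 766.5 rad/s.
Step 2 — Transfer function: H(jω) = jωL/(R + jωL).
Step 3 — Numerator jωL = j·8.125; denominator R + jωL = 608 + j8.125.
Step 4 — H = 0.0001786 + j0.01336.
Step 5 — Magnitude: |H| = 0.01336 (-37.5 dB); phase: φ = 89.2°.

|H| = 0.01336 (-37.5 dB), φ = 89.2°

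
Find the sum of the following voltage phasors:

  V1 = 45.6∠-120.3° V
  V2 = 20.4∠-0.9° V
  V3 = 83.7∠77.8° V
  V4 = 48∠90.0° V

Step 1 — Convert each phasor to rectangular form:
  V1 = 45.6·(cos(-120.3°) + j·sin(-120.3°)) = -23.01 - j39.37 V
  V2 = 20.4·(cos(-0.9°) + j·sin(-0.9°)) = 20.4 - j0.3204 V
  V3 = 83.7·(cos(77.8°) + j·sin(77.8°)) = 17.69 + j81.81 V
  V4 = 48·(cos(90.0°) + j·sin(90.0°)) = 0 + j48 V
Step 2 — Sum components: V_total = 15.08 + j90.12 V.
Step 3 — Convert to polar: |V_total| = 91.37 V, ∠V_total = 80.5°.

V_total = 91.37∠80.5° V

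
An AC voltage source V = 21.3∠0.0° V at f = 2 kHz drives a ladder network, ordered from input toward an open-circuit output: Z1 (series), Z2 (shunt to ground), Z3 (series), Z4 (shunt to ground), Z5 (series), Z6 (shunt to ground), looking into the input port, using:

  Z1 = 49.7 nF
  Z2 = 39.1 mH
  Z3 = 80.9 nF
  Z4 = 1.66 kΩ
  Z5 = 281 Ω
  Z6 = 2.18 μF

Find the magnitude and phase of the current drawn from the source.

Step 1 — Angular frequency: ω = 2π·f = 2π·2000 = 1.257e+04 rad/s.
Step 2 — Component impedances:
  Z1: Z = 1/(jωC) = -j/(ω·C) = 0 - j1601 Ω
  Z2: Z = jωL = j·1.257e+04·0.0391 = 0 + j491.3 Ω
  Z3: Z = 1/(jωC) = -j/(ω·C) = 0 - j983.7 Ω
  Z4: Z = R = 1660 Ω
  Z5: Z = R = 281 Ω
  Z6: Z = 1/(jωC) = -j/(ω·C) = 0 - j36.5 Ω
Step 3 — Ladder network (open output): work backward from the far end, alternating series and parallel combinations. Z_in = 177.6 - j727.1 Ω = 748.4∠-76.3° Ω.
Step 4 — Source phasor: V = 21.3∠0.0° V = 21.3 V.
Step 5 — Ohm's law: I = V / Z_total = (21.3) / (177.6 - j727.1) = 0.006753 + j0.02765 A.
Step 6 — Convert to polar: |I| = 0.02846 A, ∠I = 76.3°.

I = 0.02846∠76.3° A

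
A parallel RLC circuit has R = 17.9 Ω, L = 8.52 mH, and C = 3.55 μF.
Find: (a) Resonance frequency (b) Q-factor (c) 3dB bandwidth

Step 1 — Resonance: ω₀ = 1/√(LC) = 1/√(0.00852·3.55e-06) = 5750 rad/s.
Step 2 — f₀ = ω₀/(2π) = 915.1 Hz.
Step 3 — Parallel Q: Q = R/(ω₀L) = 17.9/(5750·0.00852) = 0.3654.
Step 4 — Bandwidth: Δω = ω₀/Q = 1.574e+04 rad/s; BW = Δω/(2π) = 2505 Hz.

(a) f₀ = 915.1 Hz  (b) Q = 0.3654  (c) BW = 2505 Hz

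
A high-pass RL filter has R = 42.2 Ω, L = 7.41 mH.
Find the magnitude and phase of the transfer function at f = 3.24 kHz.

Step 1 — Angular frequency: ω = 2π·3240 = 2.036e+04 rad/s.
Step 2 — Transfer function: H(jω) = jωL/(R + jωL).
Step 3 — Numerator jωL = j·150.8; denominator R + jωL = 42.2 + j150.8.
Step 4 — H = 0.9274 + j0.2594.
Step 5 — Magnitude: |H| = 0.963 (-0.3 dB); phase: φ = 15.6°.

|H| = 0.963 (-0.3 dB), φ = 15.6°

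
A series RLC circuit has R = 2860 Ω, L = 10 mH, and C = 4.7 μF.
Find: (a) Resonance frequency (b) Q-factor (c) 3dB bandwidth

Step 1 — Resonance: ω₀ = 1/√(LC) = 1/√(0.01·4.7e-06) = 4613 rad/s.
Step 2 — f₀ = ω₀/(2π) = 734.1 Hz.
Step 3 — Series Q: Q = ω₀L/R = 4613·0.01/2860 = 0.01613.
Step 4 — Bandwidth: Δω = ω₀/Q = 2.86e+05 rad/s; BW = Δω/(2π) = 4.552e+04 Hz.

(a) f₀ = 734.1 Hz  (b) Q = 0.01613  (c) BW = 4.552e+04 Hz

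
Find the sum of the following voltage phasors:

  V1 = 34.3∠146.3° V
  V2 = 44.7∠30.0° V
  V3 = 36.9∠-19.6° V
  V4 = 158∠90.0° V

Step 1 — Convert each phasor to rectangular form:
  V1 = 34.3·(cos(146.3°) + j·sin(146.3°)) = -28.54 + j19.03 V
  V2 = 44.7·(cos(30.0°) + j·sin(30.0°)) = 38.71 + j22.35 V
  V3 = 36.9·(cos(-19.6°) + j·sin(-19.6°)) = 34.76 - j12.38 V
  V4 = 158·(cos(90.0°) + j·sin(90.0°)) = 0 + j158 V
Step 2 — Sum components: V_total = 44.94 + j187 V.
Step 3 — Convert to polar: |V_total| = 192.3 V, ∠V_total = 76.5°.

V_total = 192.3∠76.5° V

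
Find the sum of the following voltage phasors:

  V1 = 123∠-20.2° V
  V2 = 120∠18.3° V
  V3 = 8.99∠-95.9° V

Step 1 — Convert each phasor to rectangular form:
  V1 = 123·(cos(-20.2°) + j·sin(-20.2°)) = 115.4 - j42.47 V
  V2 = 120·(cos(18.3°) + j·sin(18.3°)) = 113.9 + j37.68 V
  V3 = 8.99·(cos(-95.9°) + j·sin(-95.9°)) = -0.9241 - j8.942 V
Step 2 — Sum components: V_total = 228.4 - j13.73 V.
Step 3 — Convert to polar: |V_total| = 228.9 V, ∠V_total = -3.4°.

V_total = 228.9∠-3.4° V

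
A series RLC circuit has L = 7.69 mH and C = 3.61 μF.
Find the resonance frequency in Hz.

Step 1 — Resonance condition Im(Z)=0 gives ω₀ = 1/√(LC).
Step 2 — ω₀ = 1/√(0.00769·3.61e-06) = 6002 rad/s.
Step 3 — f₀ = ω₀/(2π) = 955.2 Hz.

f₀ = 955.2 Hz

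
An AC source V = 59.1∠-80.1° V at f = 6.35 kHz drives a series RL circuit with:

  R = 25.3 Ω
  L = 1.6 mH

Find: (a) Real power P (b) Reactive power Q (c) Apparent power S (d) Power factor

Step 1 — Angular frequency: ω = 2π·f = 2π·6350 = 3.99e+04 rad/s.
Step 2 — Component impedances:
  R: Z = R = 25.3 Ω
  L: Z = jωL = j·3.99e+04·0.0016 = 0 + j63.84 Ω
Step 3 — Series combination: Z_total = R + L = 25.3 + j63.84 Ω = 68.67∠68.4° Ω.
Step 4 — Source phasor: V = 59.1∠-80.1° V = 10.16 - j58.22 V.
Step 5 — Current: I = V / Z = -0.7337 - j0.4499 A = 0.8607∠-148.5° A.
Step 6 — Complex power: S = V·I* = 18.74 + j47.29 VA.
Step 7 — Real power: P = Re(S) = 18.74 W.
Step 8 — Reactive power: Q = Im(S) = 47.29 VAR.
Step 9 — Apparent power: |S| = 50.87 VA.
Step 10 — Power factor: PF = P/|S| = 0.3684 (lagging).

(a) P = 18.74 W  (b) Q = 47.29 VAR  (c) S = 50.87 VA  (d) PF = 0.3684 (lagging)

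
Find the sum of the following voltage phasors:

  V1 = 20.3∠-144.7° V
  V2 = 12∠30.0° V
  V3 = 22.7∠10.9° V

Step 1 — Convert each phasor to rectangular form:
  V1 = 20.3·(cos(-144.7°) + j·sin(-144.7°)) = -16.57 - j11.73 V
  V2 = 12·(cos(30.0°) + j·sin(30.0°)) = 10.39 + j6 V
  V3 = 22.7·(cos(10.9°) + j·sin(10.9°)) = 22.29 + j4.292 V
Step 2 — Sum components: V_total = 16.12 - j1.438 V.
Step 3 — Convert to polar: |V_total| = 16.18 V, ∠V_total = -5.1°.

V_total = 16.18∠-5.1° V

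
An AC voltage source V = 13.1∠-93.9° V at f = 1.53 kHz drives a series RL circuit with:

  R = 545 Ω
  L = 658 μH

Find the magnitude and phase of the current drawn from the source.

Step 1 — Angular frequency: ω = 2π·f = 2π·1530 = 9613 rad/s.
Step 2 — Component impedances:
  R: Z = R = 545 Ω
  L: Z = jωL = j·9613·0.000658 = 0 + j6.326 Ω
Step 3 — Series combination: Z_total = R + L = 545 + j6.326 Ω = 545∠0.7° Ω.
Step 4 — Source phasor: V = 13.1∠-93.9° V = -0.891 - j13.07 V.
Step 5 — Ohm's law: I = V / Z_total = (-0.891 - j13.07) / (545 + j6.326) = -0.001913 - j0.02396 A.
Step 6 — Convert to polar: |I| = 0.02404 A, ∠I = -94.6°.

I = 0.02404∠-94.6° A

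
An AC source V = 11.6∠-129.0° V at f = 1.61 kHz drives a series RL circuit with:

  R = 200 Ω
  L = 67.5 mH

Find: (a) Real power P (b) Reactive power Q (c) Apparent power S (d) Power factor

Step 1 — Angular frequency: ω = 2π·f = 2π·1610 = 1.012e+04 rad/s.
Step 2 — Component impedances:
  R: Z = R = 200 Ω
  L: Z = jωL = j·1.012e+04·0.0675 = 0 + j682.8 Ω
Step 3 — Series combination: Z_total = R + L = 200 + j682.8 Ω = 711.5∠73.7° Ω.
Step 4 — Source phasor: V = 11.6∠-129.0° V = -7.3 - j9.015 V.
Step 5 — Current: I = V / Z = -0.01504 + j0.006285 A = 0.0163∠157.3° A.
Step 6 — Complex power: S = V·I* = 0.05316 + j0.1815 VA.
Step 7 — Real power: P = Re(S) = 0.05316 W.
Step 8 — Reactive power: Q = Im(S) = 0.1815 VAR.
Step 9 — Apparent power: |S| = 0.1891 VA.
Step 10 — Power factor: PF = P/|S| = 0.2811 (lagging).

(a) P = 0.05316 W  (b) Q = 0.1815 VAR  (c) S = 0.1891 VA  (d) PF = 0.2811 (lagging)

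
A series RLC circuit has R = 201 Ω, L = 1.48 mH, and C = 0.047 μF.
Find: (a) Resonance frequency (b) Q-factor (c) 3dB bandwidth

Step 1 — Resonance: ω₀ = 1/√(LC) = 1/√(0.00148·4.7e-08) = 1.199e+05 rad/s.
Step 2 — f₀ = ω₀/(2π) = 1.908e+04 Hz.
Step 3 — Series Q: Q = ω₀L/R = 1.199e+05·0.00148/201 = 0.8828.
Step 4 — Bandwidth: Δω = ω₀/Q = 1.358e+05 rad/s; BW = Δω/(2π) = 2.161e+04 Hz.

(a) f₀ = 1.908e+04 Hz  (b) Q = 0.8828  (c) BW = 2.161e+04 Hz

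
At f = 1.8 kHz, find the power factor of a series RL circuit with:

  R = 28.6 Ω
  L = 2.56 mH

Step 1 — Angular frequency: ω = 2π·f = 2π·1800 = 1.131e+04 rad/s.
Step 2 — Component impedances:
  R: Z = R = 28.6 Ω
  L: Z = jωL = j·1.131e+04·0.00256 = 0 + j28.95 Ω
Step 3 — Series combination: Z_total = R + L = 28.6 + j28.95 Ω = 40.7∠45.4° Ω.
Step 4 — Power factor: PF = cos(φ) = Re(Z)/|Z| = 28.6/40.697 = 0.7028.
Step 5 — Type: Im(Z) = 28.95 ⇒ lagging (phase φ = 45.4°).

PF = 0.7028 (lagging, φ = 45.4°)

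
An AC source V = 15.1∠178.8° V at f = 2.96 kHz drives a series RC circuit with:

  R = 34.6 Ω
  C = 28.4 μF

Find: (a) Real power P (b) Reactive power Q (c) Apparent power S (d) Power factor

Step 1 — Angular frequency: ω = 2π·f = 2π·2960 = 1.86e+04 rad/s.
Step 2 — Component impedances:
  R: Z = R = 34.6 Ω
  C: Z = 1/(jωC) = -j/(ω·C) = 0 - j1.893 Ω
Step 3 — Series combination: Z_total = R + C = 34.6 - j1.893 Ω = 34.65∠-3.1° Ω.
Step 4 — Source phasor: V = 15.1∠178.8° V = -15.1 + j0.3162 V.
Step 5 — Current: I = V / Z = -0.4355 - j0.01469 A = 0.4358∠-178.1° A.
Step 6 — Complex power: S = V·I* = 6.57 - j0.3595 VA.
Step 7 — Real power: P = Re(S) = 6.57 W.
Step 8 — Reactive power: Q = Im(S) = -0.3595 VAR.
Step 9 — Apparent power: |S| = 6.58 VA.
Step 10 — Power factor: PF = P/|S| = 0.9985 (leading).

(a) P = 6.57 W  (b) Q = -0.3595 VAR  (c) S = 6.58 VA  (d) PF = 0.9985 (leading)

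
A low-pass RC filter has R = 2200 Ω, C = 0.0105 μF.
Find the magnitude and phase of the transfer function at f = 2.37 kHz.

Step 1 — Angular frequency: ω = 2π·2370 = 1.489e+04 rad/s.
Step 2 — Transfer function: H(jω) = 1/(1 + jωRC).
Step 3 — Denominator: 1 + jωRC = 1 + j·1.489e+04·2200·1.05e-08 = 1 + j0.344.
Step 4 — H = 0.8942 - j0.3076.
Step 5 — Magnitude: |H| = 0.9456 (-0.5 dB); phase: φ = -19.0°.

|H| = 0.9456 (-0.5 dB), φ = -19.0°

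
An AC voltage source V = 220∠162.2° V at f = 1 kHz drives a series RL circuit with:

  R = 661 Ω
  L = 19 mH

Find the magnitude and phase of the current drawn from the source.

Step 1 — Angular frequency: ω = 2π·f = 2π·1000 = 6283 rad/s.
Step 2 — Component impedances:
  R: Z = R = 661 Ω
  L: Z = jωL = j·6283·0.019 = 0 + j119.4 Ω
Step 3 — Series combination: Z_total = R + L = 661 + j119.4 Ω = 671.7∠10.2° Ω.
Step 4 — Source phasor: V = 220∠162.2° V = -209.5 + j67.25 V.
Step 5 — Ohm's law: I = V / Z_total = (-209.5 + j67.25) / (661 + j119.4) = -0.2891 + j0.154 A.
Step 6 — Convert to polar: |I| = 0.3275 A, ∠I = 152.0°.

I = 0.3275∠152.0° A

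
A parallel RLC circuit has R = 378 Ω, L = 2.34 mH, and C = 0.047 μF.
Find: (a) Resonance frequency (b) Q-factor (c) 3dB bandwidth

Step 1 — Resonance: ω₀ = 1/√(LC) = 1/√(0.00234·4.7e-08) = 9.535e+04 rad/s.
Step 2 — f₀ = ω₀/(2π) = 1.518e+04 Hz.
Step 3 — Parallel Q: Q = R/(ω₀L) = 378/(9.535e+04·0.00234) = 1.694.
Step 4 — Bandwidth: Δω = ω₀/Q = 5.629e+04 rad/s; BW = Δω/(2π) = 8958 Hz.

(a) f₀ = 1.518e+04 Hz  (b) Q = 1.694  (c) BW = 8958 Hz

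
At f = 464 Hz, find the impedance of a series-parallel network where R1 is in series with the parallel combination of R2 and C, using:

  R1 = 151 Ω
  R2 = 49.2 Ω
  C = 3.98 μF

Step 1 — Angular frequency: ω = 2π·f = 2π·464 = 2915 rad/s.
Step 2 — Component impedances:
  R1: Z = R = 151 Ω
  R2: Z = R = 49.2 Ω
  C: Z = 1/(jωC) = -j/(ω·C) = 0 - j86.18 Ω
Step 3 — Parallel branch: R2 || C = 1/(1/R2 + 1/C) = 37.11 - j21.18 Ω.
Step 4 — Series with R1: Z_total = R1 + (R2 || C) = 188.1 - j21.18 Ω = 189.3∠-6.4° Ω.

Z = 188.1 - j21.18 Ω = 189.3∠-6.4° Ω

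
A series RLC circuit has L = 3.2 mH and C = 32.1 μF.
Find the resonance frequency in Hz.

Step 1 — Resonance condition Im(Z)=0 gives ω₀ = 1/√(LC).
Step 2 — ω₀ = 1/√(0.0032·3.21e-05) = 3120 rad/s.
Step 3 — f₀ = ω₀/(2π) = 496.6 Hz.

f₀ = 496.6 Hz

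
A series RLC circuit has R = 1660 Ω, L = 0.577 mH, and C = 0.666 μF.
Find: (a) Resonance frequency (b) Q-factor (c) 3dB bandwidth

Step 1 — Resonance: ω₀ = 1/√(LC) = 1/√(0.000577·6.66e-07) = 5.101e+04 rad/s.
Step 2 — f₀ = ω₀/(2π) = 8119 Hz.
Step 3 — Series Q: Q = ω₀L/R = 5.101e+04·0.000577/1660 = 0.01773.
Step 4 — Bandwidth: Δω = ω₀/Q = 2.877e+06 rad/s; BW = Δω/(2π) = 4.579e+05 Hz.

(a) f₀ = 8119 Hz  (b) Q = 0.01773  (c) BW = 4.579e+05 Hz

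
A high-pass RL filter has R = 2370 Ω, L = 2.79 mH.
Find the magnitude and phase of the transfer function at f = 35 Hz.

Step 1 — Angular frequency: ω = 2π·35 = 219.9 rad/s.
Step 2 — Transfer function: H(jω) = jωL/(R + jωL).
Step 3 — Numerator jωL = j·0.6136; denominator R + jωL = 2370 + j0.6136.
Step 4 — H = 6.702e-08 + j0.0002589.
Step 5 — Magnitude: |H| = 0.0002589 (-71.7 dB); phase: φ = 90.0°.

|H| = 0.0002589 (-71.7 dB), φ = 90.0°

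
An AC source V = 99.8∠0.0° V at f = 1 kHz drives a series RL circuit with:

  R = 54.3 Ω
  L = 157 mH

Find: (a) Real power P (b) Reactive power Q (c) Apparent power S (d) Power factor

Step 1 — Angular frequency: ω = 2π·f = 2π·1000 = 6283 rad/s.
Step 2 — Component impedances:
  R: Z = R = 54.3 Ω
  L: Z = jωL = j·6283·0.157 = 0 + j986.5 Ω
Step 3 — Series combination: Z_total = R + L = 54.3 + j986.5 Ω = 988∠86.8° Ω.
Step 4 — Source phasor: V = 99.8∠0.0° V = 99.8 V.
Step 5 — Current: I = V / Z = 0.005552 - j0.1009 A = 0.101∠-86.8° A.
Step 6 — Complex power: S = V·I* = 0.5541 + j10.07 VA.
Step 7 — Real power: P = Re(S) = 0.5541 W.
Step 8 — Reactive power: Q = Im(S) = 10.07 VAR.
Step 9 — Apparent power: |S| = 10.08 VA.
Step 10 — Power factor: PF = P/|S| = 0.05496 (lagging).

(a) P = 0.5541 W  (b) Q = 10.07 VAR  (c) S = 10.08 VA  (d) PF = 0.05496 (lagging)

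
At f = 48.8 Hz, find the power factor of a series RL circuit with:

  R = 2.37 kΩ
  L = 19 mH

Step 1 — Angular frequency: ω = 2π·f = 2π·48.8 = 306.6 rad/s.
Step 2 — Component impedances:
  R: Z = R = 2370 Ω
  L: Z = jωL = j·306.6·0.019 = 0 + j5.826 Ω
Step 3 — Series combination: Z_total = R + L = 2370 + j5.826 Ω = 2370∠0.1° Ω.
Step 4 — Power factor: PF = cos(φ) = Re(Z)/|Z| = 2370/2370 = 1.
Step 5 — Type: Im(Z) = 5.826 ⇒ lagging (phase φ = 0.1°).

PF = 1 (lagging, φ = 0.1°)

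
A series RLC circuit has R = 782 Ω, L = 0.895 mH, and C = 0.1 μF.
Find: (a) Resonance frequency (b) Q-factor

Step 1 — Resonance condition Im(Z)=0 gives ω₀ = 1/√(LC).
Step 2 — ω₀ = 1/√(0.000895·1e-07) = 1.057e+05 rad/s.
Step 3 — f₀ = ω₀/(2π) = 1.682e+04 Hz.
Step 4 — Series Q: Q = ω₀L/R = 1.057e+05·0.000895/782 = 0.121.

(a) f₀ = 1.682e+04 Hz  (b) Q = 0.121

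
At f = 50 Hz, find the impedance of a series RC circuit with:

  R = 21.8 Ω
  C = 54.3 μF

Step 1 — Angular frequency: ω = 2π·f = 2π·50 = 314.2 rad/s.
Step 2 — Component impedances:
  R: Z = R = 21.8 Ω
  C: Z = 1/(jωC) = -j/(ω·C) = 0 - j58.62 Ω
Step 3 — Series combination: Z_total = R + C = 21.8 - j58.62 Ω = 62.54∠-69.6° Ω.

Z = 21.8 - j58.62 Ω = 62.54∠-69.6° Ω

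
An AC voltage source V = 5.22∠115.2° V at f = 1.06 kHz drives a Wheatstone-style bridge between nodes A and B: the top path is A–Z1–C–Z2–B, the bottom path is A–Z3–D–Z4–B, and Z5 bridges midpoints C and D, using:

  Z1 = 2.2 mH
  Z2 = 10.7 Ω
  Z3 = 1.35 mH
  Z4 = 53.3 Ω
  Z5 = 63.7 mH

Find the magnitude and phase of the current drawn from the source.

Step 1 — Angular frequency: ω = 2π·f = 2π·1060 = 6660 rad/s.
Step 2 — Component impedances:
  Z1: Z = jωL = j·6660·0.0022 = 0 + j14.65 Ω
  Z2: Z = R = 10.7 Ω
  Z3: Z = jωL = j·6660·0.00135 = 0 + j8.991 Ω
  Z4: Z = R = 53.3 Ω
  Z5: Z = jωL = j·6660·0.0637 = 0 + j424.3 Ω
Step 3 — Bridge requires nodal analysis (the Z5 bridge couples midpoints C and D, so the two paths cannot be reduced to a simple series/parallel combination). Setting node B to ground and injecting 1 A at node A, the 3-node admittance system at A, C, D solves to V_A = Z_AB = 10.34 + j9.658 Ω = 14.15∠43.0° Ω.
Step 4 — Source phasor: V = 5.22∠115.2° V = -2.223 + j4.723 V.
Step 5 — Ohm's law: I = V / Z_total = (-2.223 + j4.723) / (10.34 + j9.658) = 0.113 + j0.3512 A.
Step 6 — Convert to polar: |I| = 0.3689 A, ∠I = 72.2°.

I = 0.3689∠72.2° A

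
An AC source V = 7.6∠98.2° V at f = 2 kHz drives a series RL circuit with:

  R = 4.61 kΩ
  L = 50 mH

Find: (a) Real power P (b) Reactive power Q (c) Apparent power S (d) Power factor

Step 1 — Angular frequency: ω = 2π·f = 2π·2000 = 1.257e+04 rad/s.
Step 2 — Component impedances:
  R: Z = R = 4610 Ω
  L: Z = jωL = j·1.257e+04·0.05 = 0 + j628.3 Ω
Step 3 — Series combination: Z_total = R + L = 4610 + j628.3 Ω = 4653∠7.8° Ω.
Step 4 — Source phasor: V = 7.6∠98.2° V = -1.084 + j7.522 V.
Step 5 — Current: I = V / Z = -1.251e-05 + j0.001633 A = 0.001633∠90.4° A.
Step 6 — Complex power: S = V·I* = 0.0123 + j0.001677 VA.
Step 7 — Real power: P = Re(S) = 0.0123 W.
Step 8 — Reactive power: Q = Im(S) = 0.001677 VAR.
Step 9 — Apparent power: |S| = 0.01241 VA.
Step 10 — Power factor: PF = P/|S| = 0.9908 (lagging).

(a) P = 0.0123 W  (b) Q = 0.001677 VAR  (c) S = 0.01241 VA  (d) PF = 0.9908 (lagging)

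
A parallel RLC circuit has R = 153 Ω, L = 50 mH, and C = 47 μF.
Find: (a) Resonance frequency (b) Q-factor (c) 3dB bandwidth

Step 1 — Resonance: ω₀ = 1/√(LC) = 1/√(0.05·4.7e-05) = 652.3 rad/s.
Step 2 — f₀ = ω₀/(2π) = 103.8 Hz.
Step 3 — Parallel Q: Q = R/(ω₀L) = 153/(652.3·0.05) = 4.691.
Step 4 — Bandwidth: Δω = ω₀/Q = 139.1 rad/s; BW = Δω/(2π) = 22.13 Hz.

(a) f₀ = 103.8 Hz  (b) Q = 4.691  (c) BW = 22.13 Hz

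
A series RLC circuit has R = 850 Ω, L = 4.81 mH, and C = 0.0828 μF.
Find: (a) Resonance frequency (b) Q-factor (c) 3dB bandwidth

Step 1 — Resonance: ω₀ = 1/√(LC) = 1/√(0.00481·8.28e-08) = 5.011e+04 rad/s.
Step 2 — f₀ = ω₀/(2π) = 7975 Hz.
Step 3 — Series Q: Q = ω₀L/R = 5.011e+04·0.00481/850 = 0.2836.
Step 4 — Bandwidth: Δω = ω₀/Q = 1.767e+05 rad/s; BW = Δω/(2π) = 2.813e+04 Hz.

(a) f₀ = 7975 Hz  (b) Q = 0.2836  (c) BW = 2.813e+04 Hz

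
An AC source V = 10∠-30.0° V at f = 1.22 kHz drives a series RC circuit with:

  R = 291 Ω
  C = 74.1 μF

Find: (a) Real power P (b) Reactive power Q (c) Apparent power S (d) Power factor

Step 1 — Angular frequency: ω = 2π·f = 2π·1220 = 7665 rad/s.
Step 2 — Component impedances:
  R: Z = R = 291 Ω
  C: Z = 1/(jωC) = -j/(ω·C) = 0 - j1.761 Ω
Step 3 — Series combination: Z_total = R + C = 291 - j1.761 Ω = 291∠-0.3° Ω.
Step 4 — Source phasor: V = 10∠-30.0° V = 8.66 - j5 V.
Step 5 — Current: I = V / Z = 0.02986 - j0.017 A = 0.03436∠-29.7° A.
Step 6 — Complex power: S = V·I* = 0.3436 - j0.002079 VA.
Step 7 — Real power: P = Re(S) = 0.3436 W.
Step 8 — Reactive power: Q = Im(S) = -0.002079 VAR.
Step 9 — Apparent power: |S| = 0.3436 VA.
Step 10 — Power factor: PF = P/|S| = 1 (leading).

(a) P = 0.3436 W  (b) Q = -0.002079 VAR  (c) S = 0.3436 VA  (d) PF = 1 (leading)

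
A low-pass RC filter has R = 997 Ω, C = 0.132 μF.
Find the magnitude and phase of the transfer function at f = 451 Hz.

Step 1 — Angular frequency: ω = 2π·451 = 2834 rad/s.
Step 2 — Transfer function: H(jω) = 1/(1 + jωRC).
Step 3 — Denominator: 1 + jωRC = 1 + j·2834·997·1.32e-07 = 1 + j0.3729.
Step 4 — H = 0.8779 - j0.3274.
Step 5 — Magnitude: |H| = 0.937 (-0.6 dB); phase: φ = -20.5°.

|H| = 0.937 (-0.6 dB), φ = -20.5°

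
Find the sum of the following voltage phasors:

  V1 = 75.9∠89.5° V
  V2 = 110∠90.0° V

Step 1 — Convert each phasor to rectangular form:
  V1 = 75.9·(cos(89.5°) + j·sin(89.5°)) = 0.6623 + j75.9 V
  V2 = 110·(cos(90.0°) + j·sin(90.0°)) = 0 + j110 V
Step 2 — Sum components: V_total = 0.6623 + j185.9 V.
Step 3 — Convert to polar: |V_total| = 185.9 V, ∠V_total = 89.8°.

V_total = 185.9∠89.8° V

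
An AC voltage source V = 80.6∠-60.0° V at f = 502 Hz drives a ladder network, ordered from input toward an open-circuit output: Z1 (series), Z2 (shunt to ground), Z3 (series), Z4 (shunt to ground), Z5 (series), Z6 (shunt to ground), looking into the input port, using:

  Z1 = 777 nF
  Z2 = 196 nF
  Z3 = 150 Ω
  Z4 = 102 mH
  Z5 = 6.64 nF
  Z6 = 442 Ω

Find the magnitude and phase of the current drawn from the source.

Step 1 — Angular frequency: ω = 2π·f = 2π·502 = 3154 rad/s.
Step 2 — Component impedances:
  Z1: Z = 1/(jωC) = -j/(ω·C) = 0 - j408 Ω
  Z2: Z = 1/(jωC) = -j/(ω·C) = 0 - j1618 Ω
  Z3: Z = R = 150 Ω
  Z4: Z = jωL = j·3154·0.102 = 0 + j321.7 Ω
  Z5: Z = 1/(jωC) = -j/(ω·C) = 0 - j4.775e+04 Ω
  Z6: Z = R = 442 Ω
Step 3 — Ladder network (open output): work backward from the far end, alternating series and parallel combinations. Z_in = 231.4 - j29.87 Ω = 233.4∠-7.4° Ω.
Step 4 — Source phasor: V = 80.6∠-60.0° V = 40.3 - j69.8 V.
Step 5 — Ohm's law: I = V / Z_total = (40.3 - j69.8) / (231.4 - j29.87) = 0.2096 - j0.2746 A.
Step 6 — Convert to polar: |I| = 0.3454 A, ∠I = -52.6°.

I = 0.3454∠-52.6° A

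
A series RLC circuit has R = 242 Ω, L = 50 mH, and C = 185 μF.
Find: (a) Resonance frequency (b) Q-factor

Step 1 — Resonance condition Im(Z)=0 gives ω₀ = 1/√(LC).
Step 2 — ω₀ = 1/√(0.05·0.000185) = 328.8 rad/s.
Step 3 — f₀ = ω₀/(2π) = 52.33 Hz.
Step 4 — Series Q: Q = ω₀L/R = 328.8·0.05/242 = 0.06793.

(a) f₀ = 52.33 Hz  (b) Q = 0.06793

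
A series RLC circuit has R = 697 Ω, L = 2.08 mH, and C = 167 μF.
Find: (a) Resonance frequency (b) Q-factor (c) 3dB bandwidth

Step 1 — Resonance condition Im(Z)=0 gives ω₀ = 1/√(LC).
Step 2 — ω₀ = 1/√(0.00208·0.000167) = 1697 rad/s.
Step 3 — f₀ = ω₀/(2π) = 270 Hz.
Step 4 — Series Q: Q = ω₀L/R = 1697·0.00208/697 = 0.005063.
Step 5 — 3dB bandwidth: Δω = ω₀/Q = 3.351e+05 rad/s; BW = Δω/(2π) = 5.333e+04 Hz.

(a) f₀ = 270 Hz  (b) Q = 0.005063  (c) BW = 5.333e+04 Hz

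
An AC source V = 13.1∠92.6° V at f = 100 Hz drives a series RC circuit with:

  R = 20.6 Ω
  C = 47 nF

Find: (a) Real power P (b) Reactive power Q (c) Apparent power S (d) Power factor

Step 1 — Angular frequency: ω = 2π·f = 2π·100 = 628.3 rad/s.
Step 2 — Component impedances:
  R: Z = R = 20.6 Ω
  C: Z = 1/(jωC) = -j/(ω·C) = 0 - j3.386e+04 Ω
Step 3 — Series combination: Z_total = R + C = 20.6 - j3.386e+04 Ω = 3.386e+04∠-90.0° Ω.
Step 4 — Source phasor: V = 13.1∠92.6° V = -0.5943 + j13.09 V.
Step 5 — Current: I = V / Z = -0.0003865 - j1.731e-05 A = 0.0003869∠-177.4° A.
Step 6 — Complex power: S = V·I* = 3.083e-06 - j0.005068 VA.
Step 7 — Real power: P = Re(S) = 3.083e-06 W.
Step 8 — Reactive power: Q = Im(S) = -0.005068 VAR.
Step 9 — Apparent power: |S| = 0.005068 VA.
Step 10 — Power factor: PF = P/|S| = 0.0006083 (leading).

(a) P = 3.083e-06 W  (b) Q = -0.005068 VAR  (c) S = 0.005068 VA  (d) PF = 0.0006083 (leading)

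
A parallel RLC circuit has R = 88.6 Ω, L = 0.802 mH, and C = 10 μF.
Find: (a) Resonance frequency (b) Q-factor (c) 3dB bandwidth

Step 1 — Resonance: ω₀ = 1/√(LC) = 1/√(0.000802·1e-05) = 1.117e+04 rad/s.
Step 2 — f₀ = ω₀/(2π) = 1777 Hz.
Step 3 — Parallel Q: Q = R/(ω₀L) = 88.6/(1.117e+04·0.000802) = 9.893.
Step 4 — Bandwidth: Δω = ω₀/Q = 1129 rad/s; BW = Δω/(2π) = 179.6 Hz.

(a) f₀ = 1777 Hz  (b) Q = 9.893  (c) BW = 179.6 Hz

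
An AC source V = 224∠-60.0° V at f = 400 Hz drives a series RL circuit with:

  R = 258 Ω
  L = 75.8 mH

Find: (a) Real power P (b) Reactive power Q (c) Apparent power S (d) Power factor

Step 1 — Angular frequency: ω = 2π·f = 2π·400 = 2513 rad/s.
Step 2 — Component impedances:
  R: Z = R = 258 Ω
  L: Z = jωL = j·2513·0.0758 = 0 + j190.5 Ω
Step 3 — Series combination: Z_total = R + L = 258 + j190.5 Ω = 320.7∠36.4° Ω.
Step 4 — Source phasor: V = 224∠-60.0° V = 112 - j194 V.
Step 5 — Current: I = V / Z = -0.07836 - j0.694 A = 0.6984∠-96.4° A.
Step 6 — Complex power: S = V·I* = 125.9 + j92.93 VA.
Step 7 — Real power: P = Re(S) = 125.9 W.
Step 8 — Reactive power: Q = Im(S) = 92.93 VAR.
Step 9 — Apparent power: |S| = 156.5 VA.
Step 10 — Power factor: PF = P/|S| = 0.8045 (lagging).

(a) P = 125.9 W  (b) Q = 92.93 VAR  (c) S = 156.5 VA  (d) PF = 0.8045 (lagging)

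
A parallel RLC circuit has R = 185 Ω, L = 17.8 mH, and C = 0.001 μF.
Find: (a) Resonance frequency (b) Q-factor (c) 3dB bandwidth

Step 1 — Resonance: ω₀ = 1/√(LC) = 1/√(0.0178·1e-09) = 2.37e+05 rad/s.
Step 2 — f₀ = ω₀/(2π) = 3.772e+04 Hz.
Step 3 — Parallel Q: Q = R/(ω₀L) = 185/(2.37e+05·0.0178) = 0.04385.
Step 4 — Bandwidth: Δω = ω₀/Q = 5.405e+06 rad/s; BW = Δω/(2π) = 8.603e+05 Hz.

(a) f₀ = 3.772e+04 Hz  (b) Q = 0.04385  (c) BW = 8.603e+05 Hz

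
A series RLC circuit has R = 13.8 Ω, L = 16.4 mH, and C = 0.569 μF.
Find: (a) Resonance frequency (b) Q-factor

Step 1 — Resonance condition Im(Z)=0 gives ω₀ = 1/√(LC).
Step 2 — ω₀ = 1/√(0.0164·5.69e-07) = 1.035e+04 rad/s.
Step 3 — f₀ = ω₀/(2π) = 1648 Hz.
Step 4 — Series Q: Q = ω₀L/R = 1.035e+04·0.0164/13.8 = 12.3.

(a) f₀ = 1648 Hz  (b) Q = 12.3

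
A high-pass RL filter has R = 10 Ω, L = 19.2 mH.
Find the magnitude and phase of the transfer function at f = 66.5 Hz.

Step 1 — Angular frequency: ω = 2π·66.5 = 417.8 rad/s.
Step 2 — Transfer function: H(jω) = jωL/(R + jωL).
Step 3 — Numerator jωL = j·8.022; denominator R + jωL = 10 + j8.022.
Step 4 — H = 0.3916 + j0.4881.
Step 5 — Magnitude: |H| = 0.6258 (-4.1 dB); phase: φ = 51.3°.

|H| = 0.6258 (-4.1 dB), φ = 51.3°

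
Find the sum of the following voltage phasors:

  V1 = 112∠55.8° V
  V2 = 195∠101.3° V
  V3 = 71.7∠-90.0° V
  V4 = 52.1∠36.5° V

Step 1 — Convert each phasor to rectangular form:
  V1 = 112·(cos(55.8°) + j·sin(55.8°)) = 62.95 + j92.63 V
  V2 = 195·(cos(101.3°) + j·sin(101.3°)) = -38.21 + j191.2 V
  V3 = 71.7·(cos(-90.0°) + j·sin(-90.0°)) = 0 - j71.7 V
  V4 = 52.1·(cos(36.5°) + j·sin(36.5°)) = 41.88 + j30.99 V
Step 2 — Sum components: V_total = 66.62 + j243.1 V.
Step 3 — Convert to polar: |V_total| = 252.1 V, ∠V_total = 74.7°.

V_total = 252.1∠74.7° V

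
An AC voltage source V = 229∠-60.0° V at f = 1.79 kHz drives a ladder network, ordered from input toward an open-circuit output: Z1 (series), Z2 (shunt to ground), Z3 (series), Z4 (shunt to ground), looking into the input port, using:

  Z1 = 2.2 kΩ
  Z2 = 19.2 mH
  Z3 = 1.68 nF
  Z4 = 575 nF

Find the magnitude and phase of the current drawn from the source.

Step 1 — Angular frequency: ω = 2π·f = 2π·1790 = 1.125e+04 rad/s.
Step 2 — Component impedances:
  Z1: Z = R = 2200 Ω
  Z2: Z = jωL = j·1.125e+04·0.0192 = 0 + j215.9 Ω
  Z3: Z = 1/(jωC) = -j/(ω·C) = 0 - j5.292e+04 Ω
  Z4: Z = 1/(jωC) = -j/(ω·C) = 0 - j154.6 Ω
Step 3 — Ladder network (open output): work backward from the far end, alternating series and parallel combinations. Z_in = 2200 + j216.8 Ω = 2211∠5.6° Ω.
Step 4 — Source phasor: V = 229∠-60.0° V = 114.5 - j198.3 V.
Step 5 — Ohm's law: I = V / Z_total = (114.5 - j198.3) / (2200 + j216.8) = 0.04275 - j0.09436 A.
Step 6 — Convert to polar: |I| = 0.1036 A, ∠I = -65.6°.

I = 0.1036∠-65.6° A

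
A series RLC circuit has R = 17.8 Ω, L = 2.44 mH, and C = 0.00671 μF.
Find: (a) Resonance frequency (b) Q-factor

Step 1 — Resonance condition Im(Z)=0 gives ω₀ = 1/√(LC).
Step 2 — ω₀ = 1/√(0.00244·6.71e-09) = 2.471e+05 rad/s.
Step 3 — f₀ = ω₀/(2π) = 3.933e+04 Hz.
Step 4 — Series Q: Q = ω₀L/R = 2.471e+05·0.00244/17.8 = 33.88.

(a) f₀ = 3.933e+04 Hz  (b) Q = 33.88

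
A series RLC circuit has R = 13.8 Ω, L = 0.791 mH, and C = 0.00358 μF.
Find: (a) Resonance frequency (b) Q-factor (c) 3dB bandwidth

Step 1 — Resonance: ω₀ = 1/√(LC) = 1/√(0.000791·3.58e-09) = 5.943e+05 rad/s.
Step 2 — f₀ = ω₀/(2π) = 9.458e+04 Hz.
Step 3 — Series Q: Q = ω₀L/R = 5.943e+05·0.000791/13.8 = 34.06.
Step 4 — Bandwidth: Δω = ω₀/Q = 1.745e+04 rad/s; BW = Δω/(2π) = 2777 Hz.

(a) f₀ = 9.458e+04 Hz  (b) Q = 34.06  (c) BW = 2777 Hz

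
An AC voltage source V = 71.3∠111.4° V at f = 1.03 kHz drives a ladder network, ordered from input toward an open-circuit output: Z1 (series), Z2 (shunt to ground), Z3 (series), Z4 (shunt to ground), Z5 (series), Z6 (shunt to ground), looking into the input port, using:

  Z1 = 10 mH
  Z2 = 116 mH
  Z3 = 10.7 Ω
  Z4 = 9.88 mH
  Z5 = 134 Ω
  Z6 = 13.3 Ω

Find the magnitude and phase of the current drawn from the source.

Step 1 — Angular frequency: ω = 2π·f = 2π·1030 = 6472 rad/s.
Step 2 — Component impedances:
  Z1: Z = jωL = j·6472·0.01 = 0 + j64.72 Ω
  Z2: Z = jωL = j·6472·0.116 = 0 + j750.7 Ω
  Z3: Z = R = 10.7 Ω
  Z4: Z = jωL = j·6472·0.00988 = 0 + j63.94 Ω
  Z5: Z = R = 134 Ω
  Z6: Z = R = 13.3 Ω
Step 3 — Ladder network (open output): work backward from the far end, alternating series and parallel combinations. Z_in = 29.6 + j116.2 Ω = 119.9∠75.7° Ω.
Step 4 — Source phasor: V = 71.3∠111.4° V = -26.02 + j66.38 V.
Step 5 — Ohm's law: I = V / Z_total = (-26.02 + j66.38) / (29.6 + j116.2) = 0.483 + j0.347 A.
Step 6 — Convert to polar: |I| = 0.5947 A, ∠I = 35.7°.

I = 0.5947∠35.7° A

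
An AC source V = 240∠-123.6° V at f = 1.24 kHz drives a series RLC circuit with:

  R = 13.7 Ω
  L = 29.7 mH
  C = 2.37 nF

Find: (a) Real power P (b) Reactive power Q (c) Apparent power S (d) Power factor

Step 1 — Angular frequency: ω = 2π·f = 2π·1240 = 7791 rad/s.
Step 2 — Component impedances:
  R: Z = R = 13.7 Ω
  L: Z = jωL = j·7791·0.0297 = 0 + j231.4 Ω
  C: Z = 1/(jωC) = -j/(ω·C) = 0 - j5.416e+04 Ω
Step 3 — Series combination: Z_total = R + L + C = 13.7 - j5.393e+04 Ω = 5.393e+04∠-90.0° Ω.
Step 4 — Source phasor: V = 240∠-123.6° V = -132.8 - j199.9 V.
Step 5 — Current: I = V / Z = 0.003706 - j0.002464 A = 0.004451∠-33.6° A.
Step 6 — Complex power: S = V·I* = 0.0002714 - j1.068 VA.
Step 7 — Real power: P = Re(S) = 0.0002714 W.
Step 8 — Reactive power: Q = Im(S) = -1.068 VAR.
Step 9 — Apparent power: |S| = 1.068 VA.
Step 10 — Power factor: PF = P/|S| = 0.0002541 (leading).

(a) P = 0.0002714 W  (b) Q = -1.068 VAR  (c) S = 1.068 VA  (d) PF = 0.0002541 (leading)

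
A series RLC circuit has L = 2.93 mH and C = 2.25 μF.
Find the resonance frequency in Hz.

Step 1 — Resonance condition Im(Z)=0 gives ω₀ = 1/√(LC).
Step 2 — ω₀ = 1/√(0.00293·2.25e-06) = 1.232e+04 rad/s.
Step 3 — f₀ = ω₀/(2π) = 1960 Hz.

f₀ = 1960 Hz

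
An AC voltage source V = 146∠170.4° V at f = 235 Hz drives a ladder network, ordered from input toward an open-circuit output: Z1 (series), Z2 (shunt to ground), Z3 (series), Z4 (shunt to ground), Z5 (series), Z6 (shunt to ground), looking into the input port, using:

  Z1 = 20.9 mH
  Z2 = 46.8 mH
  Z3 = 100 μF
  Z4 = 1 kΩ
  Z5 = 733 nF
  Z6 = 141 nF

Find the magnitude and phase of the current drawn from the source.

Step 1 — Angular frequency: ω = 2π·f = 2π·235 = 1477 rad/s.
Step 2 — Component impedances:
  Z1: Z = jωL = j·1477·0.0209 = 0 + j30.86 Ω
  Z2: Z = jωL = j·1477·0.0468 = 0 + j69.1 Ω
  Z3: Z = 1/(jωC) = -j/(ω·C) = 0 - j6.773 Ω
  Z4: Z = R = 1000 Ω
  Z5: Z = 1/(jωC) = -j/(ω·C) = 0 - j923.9 Ω
  Z6: Z = 1/(jωC) = -j/(ω·C) = 0 - j4803 Ω
Step 3 — Ladder network (open output): work backward from the far end, alternating series and parallel combinations. Z_in = 4.862 + j100.5 Ω = 100.6∠87.2° Ω.
Step 4 — Source phasor: V = 146∠170.4° V = -144 + j24.35 V.
Step 5 — Ohm's law: I = V / Z_total = (-144 + j24.35) / (4.862 + j100.5) = 0.1726 + j1.441 A.
Step 6 — Convert to polar: |I| = 1.451 A, ∠I = 83.2°.

I = 1.451∠83.2° A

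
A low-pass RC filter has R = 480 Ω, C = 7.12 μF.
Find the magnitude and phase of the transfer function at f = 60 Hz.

Step 1 — Angular frequency: ω = 2π·60 = 377 rad/s.
Step 2 — Transfer function: H(jω) = 1/(1 + jωRC).
Step 3 — Denominator: 1 + jωRC = 1 + j·377·480·7.12e-06 = 1 + j1.288.
Step 4 — H = 0.3759 - j0.4844.
Step 5 — Magnitude: |H| = 0.6131 (-4.2 dB); phase: φ = -52.2°.

|H| = 0.6131 (-4.2 dB), φ = -52.2°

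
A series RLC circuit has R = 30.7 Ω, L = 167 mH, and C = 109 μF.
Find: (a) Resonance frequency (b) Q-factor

Step 1 — Resonance condition Im(Z)=0 gives ω₀ = 1/√(LC).
Step 2 — ω₀ = 1/√(0.167·0.000109) = 234.4 rad/s.
Step 3 — f₀ = ω₀/(2π) = 37.3 Hz.
Step 4 — Series Q: Q = ω₀L/R = 234.4·0.167/30.7 = 1.275.

(a) f₀ = 37.3 Hz  (b) Q = 1.275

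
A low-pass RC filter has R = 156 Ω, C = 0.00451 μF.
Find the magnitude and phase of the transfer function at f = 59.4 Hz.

Step 1 — Angular frequency: ω = 2π·59.4 = 373.2 rad/s.
Step 2 — Transfer function: H(jω) = 1/(1 + jωRC).
Step 3 — Denominator: 1 + jωRC = 1 + j·373.2·156·4.51e-09 = 1 + j0.0002626.
Step 4 — H = 1 - j0.0002626.
Step 5 — Magnitude: |H| = 1 (-0.0 dB); phase: φ = -0.0°.

|H| = 1 (-0.0 dB), φ = -0.0°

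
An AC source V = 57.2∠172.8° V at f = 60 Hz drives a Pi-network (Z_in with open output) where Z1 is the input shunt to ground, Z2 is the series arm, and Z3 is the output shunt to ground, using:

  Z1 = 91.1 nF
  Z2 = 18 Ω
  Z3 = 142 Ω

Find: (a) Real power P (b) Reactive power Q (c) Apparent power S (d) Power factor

Step 1 — Angular frequency: ω = 2π·f = 2π·60 = 377 rad/s.
Step 2 — Component impedances:
  Z1: Z = 1/(jωC) = -j/(ω·C) = 0 - j2.912e+04 Ω
  Z2: Z = R = 18 Ω
  Z3: Z = R = 142 Ω
Step 3 — With open output, the series arm Z2 and the output shunt Z3 appear in series to ground: Z2 + Z3 = 160 Ω.
Step 4 — Parallel with input shunt Z1: Z_in = Z1 || (Z2 + Z3) = 160 - j0.8792 Ω = 160∠-0.3° Ω.
Step 5 — Source phasor: V = 57.2∠172.8° V = -56.75 + j7.169 V.
Step 6 — Current: I = V / Z = -0.3549 + j0.04286 A = 0.3575∠173.1° A.
Step 7 — Complex power: S = V·I* = 20.45 - j0.1124 VA.
Step 8 — Real power: P = Re(S) = 20.45 W.
Step 9 — Reactive power: Q = Im(S) = -0.1124 VAR.
Step 10 — Apparent power: |S| = 20.45 VA.
Step 11 — Power factor: PF = P/|S| = 1 (leading).

(a) P = 20.45 W  (b) Q = -0.1124 VAR  (c) S = 20.45 VA  (d) PF = 1 (leading)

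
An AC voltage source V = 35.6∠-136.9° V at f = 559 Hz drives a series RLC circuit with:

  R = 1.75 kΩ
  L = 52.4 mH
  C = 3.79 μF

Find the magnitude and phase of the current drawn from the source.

Step 1 — Angular frequency: ω = 2π·f = 2π·559 = 3512 rad/s.
Step 2 — Component impedances:
  R: Z = R = 1750 Ω
  L: Z = jωL = j·3512·0.0524 = 0 + j184 Ω
  C: Z = 1/(jωC) = -j/(ω·C) = 0 - j75.12 Ω
Step 3 — Series combination: Z_total = R + L + C = 1750 + j108.9 Ω = 1753∠3.6° Ω.
Step 4 — Source phasor: V = 35.6∠-136.9° V = -25.99 - j24.32 V.
Step 5 — Ohm's law: I = V / Z_total = (-25.99 - j24.32) / (1750 + j108.9) = -0.01566 - j0.01293 A.
Step 6 — Convert to polar: |I| = 0.0203 A, ∠I = -140.5°.

I = 0.0203∠-140.5° A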